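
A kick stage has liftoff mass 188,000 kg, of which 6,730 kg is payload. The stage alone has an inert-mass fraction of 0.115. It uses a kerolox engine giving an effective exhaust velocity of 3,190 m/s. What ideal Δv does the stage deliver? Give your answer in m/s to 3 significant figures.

Stage wet mass = m₀ − payload = 188,000 − 6,730 = 181,270 kg.
Stage dry mass = ε × stage wet mass = 0.115 × 181,270 = 20,846.1 kg.
Burnout mass m_f = stage dry + payload = 20,846.1 + 6,730 = 27,576.1 kg.
Δv = v_e · ln(188,000/27,576.1) = 3190.0 × ln(6.817) = 3190.0 × 1.9195 ≈ 6123 m/s.

Δv ≈ 6120 m/s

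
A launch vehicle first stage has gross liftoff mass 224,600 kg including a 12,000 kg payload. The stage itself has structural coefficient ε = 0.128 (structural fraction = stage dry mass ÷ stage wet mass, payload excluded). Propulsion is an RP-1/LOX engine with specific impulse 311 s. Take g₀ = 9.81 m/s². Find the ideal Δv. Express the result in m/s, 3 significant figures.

Δv ≈ 5320 m/s

Stage wet mass = m₀ − payload = 224,600 − 12,000 = 212,600 kg.
Stage dry mass = ε × stage wet mass = 0.128 × 212,600 = 27,212.8 kg.
Burnout mass m_f = stage dry + payload = 27,212.8 + 12,000 = 39,212.8 kg.
v_e = Isp · g₀ = 311 × 9.81 = 3050.9 m/s.
Δv = v_e · ln(224,600/39,212.8) = 3050.9 × ln(5.728) = 3050.9 × 1.7453 ≈ 5325 m/s.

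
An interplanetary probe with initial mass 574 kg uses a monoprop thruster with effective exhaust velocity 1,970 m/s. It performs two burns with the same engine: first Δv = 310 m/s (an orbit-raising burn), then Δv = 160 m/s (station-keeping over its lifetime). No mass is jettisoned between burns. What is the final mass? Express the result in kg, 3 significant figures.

final mass ≈ 452 kg

After the first burn: m = 574 × exp(−310/1970.0) = 574 × 0.85440 = 490.426 kg.
After the second burn: m = 490.426 × exp(−160/1970.0) = 490.426 × 0.92199 = 452.168 kg.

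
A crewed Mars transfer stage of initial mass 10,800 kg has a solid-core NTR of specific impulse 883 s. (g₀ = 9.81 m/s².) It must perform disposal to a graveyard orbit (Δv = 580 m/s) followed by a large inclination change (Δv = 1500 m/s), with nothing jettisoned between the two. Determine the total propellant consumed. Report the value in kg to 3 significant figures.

v_e = Isp · g₀ = 883 × 9.81 = 8662.2 m/s.
After the first burn: m = 10800 × exp(−580/8662.2) = 10800 × 0.93524 = 10,100.6 kg.
After the second burn: m = 10,100.6 × exp(−1500/8662.2) = 10,100.6 × 0.84100 = 8,494.6 kg.
Total propellant = m₀ − m_final = 10800 − 8,494.6 = 2,305.4 kg.

total propellant consumed ≈ 2310 kg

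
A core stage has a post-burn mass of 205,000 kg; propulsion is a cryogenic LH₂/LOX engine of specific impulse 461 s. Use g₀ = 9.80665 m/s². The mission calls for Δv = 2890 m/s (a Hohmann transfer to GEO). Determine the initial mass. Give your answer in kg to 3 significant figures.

initial mass ≈ 388000 kg

v_e = Isp · g₀ = 461 × 9.80665 = 4520.9 m/s.
m₀/m_f = exp(Δv / v_e) = exp(2890 / 4520.9) = exp(0.6393) = 1.8951.
m₀ = m_f × 1.8951 = 205,000 × 1.8951 = 388,496 kg.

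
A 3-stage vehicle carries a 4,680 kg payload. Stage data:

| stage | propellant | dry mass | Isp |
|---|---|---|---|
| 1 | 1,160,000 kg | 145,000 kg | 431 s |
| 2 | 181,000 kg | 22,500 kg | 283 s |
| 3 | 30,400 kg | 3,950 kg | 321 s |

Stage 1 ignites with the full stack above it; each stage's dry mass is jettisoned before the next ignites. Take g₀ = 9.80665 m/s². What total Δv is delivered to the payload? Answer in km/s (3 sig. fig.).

Ignition mass of stage 1 = 1,160,000+145,000 + 181,000+22,500 + 30,400+3,950 + 4,680 = 1,547,530 kg.
Stage 1: m₀ = 1,547,530 kg, m_f = 1,547,530 − 1,160,000 = 387,530 kg; Δv = 431×9.80665×ln(3.993) = 4226.7×1.3846 ≈ 5852 m/s.
Stage 2: m₀ = 242,530 kg, m_f = 242,530 − 181,000 = 61,530 kg; Δv = 283×9.80665×ln(3.942) = 2775.3×1.3716 ≈ 3807 m/s.
Stage 3: m₀ = 39,030 kg, m_f = 39,030 − 30,400 = 8,630 kg; Δv = 321×9.80665×ln(4.523) = 3147.9×1.5091 ≈ 4751 m/s.
Total Δv = 5852 + 3807 + 4751 = 14410 m/s.

Δv ≈ 14.4 km/s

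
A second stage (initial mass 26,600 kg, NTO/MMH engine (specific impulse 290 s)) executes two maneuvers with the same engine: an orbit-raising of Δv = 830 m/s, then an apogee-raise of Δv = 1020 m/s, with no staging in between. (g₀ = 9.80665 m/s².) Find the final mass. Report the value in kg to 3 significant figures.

final mass ≈ 13900 kg

v_e = Isp · g₀ = 290 × 9.80665 = 2843.9 m/s.
After the first burn: m = 26600 × exp(−830/2843.9) = 26600 × 0.74688 = 19,867 kg.
After the second burn: m = 19,867 × exp(−1020/2843.9) = 19,867 × 0.69861 = 13,879.3 kg.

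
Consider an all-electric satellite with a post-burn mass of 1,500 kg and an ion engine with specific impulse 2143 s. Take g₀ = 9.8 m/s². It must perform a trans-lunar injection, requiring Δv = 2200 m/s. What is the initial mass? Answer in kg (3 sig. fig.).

initial mass ≈ 1670 kg

v_e = Isp · g₀ = 2143 × 9.8 = 21001.4 m/s.
Rocket equation: m₀/m_f = exp(Δv / v_e) = exp(2200 / 21001.4) = exp(0.1048) = 1.1104.
m₀ = m_f × 1.1104 = 1,500 × 1.1104 = 1,665.6 kg.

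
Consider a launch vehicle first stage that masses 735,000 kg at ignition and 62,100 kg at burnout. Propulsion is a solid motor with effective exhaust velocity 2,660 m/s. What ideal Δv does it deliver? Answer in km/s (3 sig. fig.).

Δv = v_e · ln(m₀/m_f) = 2660.0 × ln(11.84) = 2660.0 × 2.4711 ≈ 6573.2 m/s.

Δv ≈ 6.57 km/s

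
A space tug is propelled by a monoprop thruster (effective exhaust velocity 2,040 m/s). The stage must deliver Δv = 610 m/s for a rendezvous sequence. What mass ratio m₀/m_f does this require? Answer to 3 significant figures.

mass ratio ≈ 1.35

From the ideal rocket equation, m₀/m_f = exp(Δv / v_e) = exp(610 / 2040.0) = exp(0.2990) = 1.3485.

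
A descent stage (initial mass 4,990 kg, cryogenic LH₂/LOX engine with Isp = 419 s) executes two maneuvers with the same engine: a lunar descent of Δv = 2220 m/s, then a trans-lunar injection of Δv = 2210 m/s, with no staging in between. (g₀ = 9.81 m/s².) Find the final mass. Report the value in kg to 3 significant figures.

v_e = Isp · g₀ = 419 × 9.81 = 4110.4 m/s.
After the first burn: m = 4990 × exp(−2220/4110.4) = 4990 × 0.58269 = 2,907.62 kg.
After the second burn: m = 2,907.62 × exp(−2210/4110.4) = 2,907.62 × 0.58411 = 1,698.37 kg.

final mass ≈ 1700 kg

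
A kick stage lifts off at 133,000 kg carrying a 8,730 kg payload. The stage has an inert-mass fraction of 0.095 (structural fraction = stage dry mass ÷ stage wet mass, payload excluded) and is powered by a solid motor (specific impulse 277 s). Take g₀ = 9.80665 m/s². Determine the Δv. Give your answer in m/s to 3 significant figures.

Stage wet mass = m₀ − payload = 133,000 − 8,730 = 124,270 kg.
Stage dry mass = ε × stage wet mass = 0.095 × 124,270 = 11,805.7 kg.
Burnout mass m_f = stage dry + payload = 11,805.7 + 8,730 = 20,535.7 kg.
v_e = Isp · g₀ = 277 × 9.80665 = 2716.4 m/s.
Using Δv = v_e ln(m₀/m_f): Δv = v_e · ln(133,000/20,535.7) = 2716.4 × ln(6.477) = 2716.4 × 1.8682 ≈ 5075 m/s.

Δv ≈ 5070 m/s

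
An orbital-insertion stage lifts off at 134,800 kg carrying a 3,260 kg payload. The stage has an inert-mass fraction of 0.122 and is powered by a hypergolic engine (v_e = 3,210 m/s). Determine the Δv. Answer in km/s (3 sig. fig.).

Δv ≈ 6.24 km/s

Stage wet mass = m₀ − payload = 134,800 − 3,260 = 131,540 kg.
Stage dry mass = ε × stage wet mass = 0.122 × 131,540 = 16,047.9 kg.
Burnout mass m_f = stage dry + payload = 16,047.9 + 3,260 = 19,307.9 kg.
By the Tsiolkovsky rocket equation, Δv = v_e · ln(134,800/19,307.9) = 3210.0 × ln(6.982) = 3210.0 × 1.9433 ≈ 6238 m/s.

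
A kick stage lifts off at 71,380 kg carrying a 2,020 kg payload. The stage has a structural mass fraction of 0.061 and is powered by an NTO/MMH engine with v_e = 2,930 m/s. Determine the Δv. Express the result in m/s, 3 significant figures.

Stage wet mass = m₀ − payload = 71,380 − 2,020 = 69,360 kg.
Stage dry mass = ε × stage wet mass = 0.061 × 69,360 = 4,230.96 kg.
Burnout mass m_f = stage dry + payload = 4,230.96 + 2,020 = 6,250.96 kg.
From the ideal rocket equation, Δv = v_e · ln(71,380/6,250.96) = 2930.0 × ln(11.42) = 2930.0 × 2.4353 ≈ 7135 m/s.

Δv ≈ 7140 m/s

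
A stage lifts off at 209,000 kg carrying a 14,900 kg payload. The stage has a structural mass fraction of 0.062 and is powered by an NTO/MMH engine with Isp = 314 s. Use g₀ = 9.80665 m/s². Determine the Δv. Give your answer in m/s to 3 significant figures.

Stage wet mass = m₀ − payload = 209,000 − 14,900 = 194,100 kg.
Stage dry mass = ε × stage wet mass = 0.062 × 194,100 = 12,034.2 kg.
Burnout mass m_f = stage dry + payload = 12,034.2 + 14,900 = 26,934.2 kg.
v_e = Isp · g₀ = 314 × 9.80665 = 3079.3 m/s.
By the Tsiolkovsky rocket equation, Δv = v_e · ln(209,000/26,934.2) = 3079.3 × ln(7.76) = 3079.3 × 2.0489 ≈ 6309 m/s.

Δv ≈ 6310 m/s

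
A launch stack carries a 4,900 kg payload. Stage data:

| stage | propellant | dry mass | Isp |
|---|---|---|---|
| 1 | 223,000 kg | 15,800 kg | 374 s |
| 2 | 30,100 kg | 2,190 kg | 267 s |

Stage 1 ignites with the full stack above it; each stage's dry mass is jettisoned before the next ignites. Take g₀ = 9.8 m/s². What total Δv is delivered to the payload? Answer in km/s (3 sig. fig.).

Ignition mass of stage 1 = 223,000+15,800 + 30,100+2,190 + 4,900 = 275,990 kg.
Stage 1: m₀ = 275,990 kg, m_f = 275,990 − 223,000 = 52,990 kg; Δv = 374×9.8×ln(5.208) = 3665.2×1.6503 ≈ 6049 m/s.
Stage 2: m₀ = 37,190 kg, m_f = 37,190 − 30,100 = 7,090 kg; Δv = 267×9.8×ln(5.245) = 2616.6×1.6574 ≈ 4337 m/s.
Total Δv = 6049 + 4337 = 10386 m/s.

Δv ≈ 10.4 km/s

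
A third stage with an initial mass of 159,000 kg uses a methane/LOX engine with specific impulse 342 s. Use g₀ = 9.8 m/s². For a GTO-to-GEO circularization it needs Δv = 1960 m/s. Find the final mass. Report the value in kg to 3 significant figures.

v_e = Isp · g₀ = 342 × 9.8 = 3351.6 m/s.
From the ideal rocket equation, m₀/m_f = exp(Δv / v_e) = exp(1960 / 3351.6) = exp(0.5848) = 1.7946.
m_f = m₀ / 1.7946 = 159,000 / 1.7946 = 88,599.1 kg.

final mass ≈ 88600 kg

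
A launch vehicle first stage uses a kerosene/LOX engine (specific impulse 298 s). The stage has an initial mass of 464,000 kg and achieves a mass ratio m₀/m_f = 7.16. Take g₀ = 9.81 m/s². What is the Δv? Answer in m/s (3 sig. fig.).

v_e = Isp · g₀ = 298 × 9.81 = 2923.4 m/s.
Using Δv = v_e ln(m₀/m_f): Δv = v_e · ln(7.16) = 2923.4 × 1.9685 ≈ 5754.7 m/s.

Δv ≈ 5750 m/s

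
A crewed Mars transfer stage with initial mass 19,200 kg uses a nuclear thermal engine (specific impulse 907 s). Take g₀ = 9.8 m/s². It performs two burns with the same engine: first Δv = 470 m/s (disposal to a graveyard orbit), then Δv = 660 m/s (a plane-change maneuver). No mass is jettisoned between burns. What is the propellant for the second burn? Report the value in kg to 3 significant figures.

v_e = Isp · g₀ = 907 × 9.8 = 8888.6 m/s.
After the first burn: m = 19200 × exp(−470/8888.6) = 19200 × 0.94850 = 18,211.2 kg.
After the second burn: m = 18,211.2 × exp(−660/8888.6) = 18,211.2 × 0.92844 = 16,908 kg.
Second-burn propellant = 18,211.2 − 16,908 = 1,303.2 kg.

propellant for the second burn ≈ 1300 kg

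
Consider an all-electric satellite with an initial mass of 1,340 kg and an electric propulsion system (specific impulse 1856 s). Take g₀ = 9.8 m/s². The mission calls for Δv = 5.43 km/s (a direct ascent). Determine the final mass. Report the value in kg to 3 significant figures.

v_e = Isp · g₀ = 1856 × 9.8 = 18188.8 m/s.
m₀/m_f = exp(Δv / v_e) = exp(5430 / 18188.8) = exp(0.2985) = 1.3479.
m_f = m₀ / 1.3479 = 1,340 / 1.3479 = 994.139 kg.

final mass ≈ 994 kg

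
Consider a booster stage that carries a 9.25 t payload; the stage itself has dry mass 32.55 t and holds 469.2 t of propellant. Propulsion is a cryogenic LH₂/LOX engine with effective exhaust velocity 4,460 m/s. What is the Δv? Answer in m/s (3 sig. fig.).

m₀ = payload + dry + propellant = 9.25 + 32.55 + 469.2 = 511 t.
m_f = payload + dry = 9.25 + 32.55 = 41.8 t.
Δv = v_e · ln(m₀/m_f) = 4460.0 × ln(12.22) = 4460.0 × 2.5035 ≈ 11165.5 m/s.

Δv ≈ 11200 m/s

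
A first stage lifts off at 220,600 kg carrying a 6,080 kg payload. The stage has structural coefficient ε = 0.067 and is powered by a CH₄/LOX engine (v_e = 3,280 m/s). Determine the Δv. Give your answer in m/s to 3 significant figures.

Δv ≈ 7800 m/s

Stage wet mass = m₀ − payload = 220,600 − 6,080 = 214,520 kg.
Stage dry mass = ε × stage wet mass = 0.067 × 214,520 = 14,372.8 kg.
Burnout mass m_f = stage dry + payload = 14,372.8 + 6,080 = 20,452.8 kg.
Δv = v_e · ln(220,600/20,452.8) = 3280.0 × ln(10.79) = 3280.0 × 2.3782 ≈ 7801 m/s.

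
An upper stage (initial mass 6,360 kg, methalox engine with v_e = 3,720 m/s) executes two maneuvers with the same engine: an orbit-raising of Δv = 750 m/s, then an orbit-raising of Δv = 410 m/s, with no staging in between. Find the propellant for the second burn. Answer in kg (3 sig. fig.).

propellant for the second burn ≈ 543 kg

After the first burn: m = 6360 × exp(−750/3720.0) = 6360 × 0.81741 = 5,198.73 kg.
After the second burn: m = 5,198.73 × exp(−410/3720.0) = 5,198.73 × 0.89564 = 4,656.19 kg.
Second-burn propellant = 5,198.73 − 4,656.19 = 542.54 kg.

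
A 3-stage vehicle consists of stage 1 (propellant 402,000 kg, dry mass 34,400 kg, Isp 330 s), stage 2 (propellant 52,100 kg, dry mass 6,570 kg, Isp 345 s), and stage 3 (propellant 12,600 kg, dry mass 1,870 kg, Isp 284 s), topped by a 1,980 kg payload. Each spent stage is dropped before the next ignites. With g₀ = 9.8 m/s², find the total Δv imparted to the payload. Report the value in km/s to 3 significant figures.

Ignition mass of stage 1 = 402,000+34,400 + 52,100+6,570 + 12,600+1,870 + 1,980 = 511,520 kg.
Stage 1: m₀ = 511,520 kg, m_f = 511,520 − 402,000 = 109,520 kg; Δv = 330×9.8×ln(4.671) = 3234.0×1.5413 ≈ 4984 m/s.
Stage 2: m₀ = 75,120 kg, m_f = 75,120 − 52,100 = 23,020 kg; Δv = 345×9.8×ln(3.263) = 3381.0×1.1827 ≈ 3999 m/s.
Stage 3: m₀ = 16,450 kg, m_f = 16,450 − 12,600 = 3,850 kg; Δv = 284×9.8×ln(4.273) = 2783.2×1.4523 ≈ 4042 m/s.
Total Δv = 4984 + 3999 + 4042 = 13025 m/s.

Δv ≈ 13.0 km/s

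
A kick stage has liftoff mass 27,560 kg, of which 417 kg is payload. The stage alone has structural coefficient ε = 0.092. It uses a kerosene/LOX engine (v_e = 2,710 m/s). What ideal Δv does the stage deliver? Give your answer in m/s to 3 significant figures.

Δv ≈ 6090 m/s

Stage wet mass = m₀ − payload = 27,560 − 417 = 27,143 kg.
Stage dry mass = ε × stage wet mass = 0.092 × 27,143 = 2,497.16 kg.
Burnout mass m_f = stage dry + payload = 2,497.16 + 417 = 2,914.16 kg.
Δv = v_e · ln(27,560/2,914.16) = 2710.0 × ln(9.457) = 2710.0 × 2.2468 ≈ 6089 m/s.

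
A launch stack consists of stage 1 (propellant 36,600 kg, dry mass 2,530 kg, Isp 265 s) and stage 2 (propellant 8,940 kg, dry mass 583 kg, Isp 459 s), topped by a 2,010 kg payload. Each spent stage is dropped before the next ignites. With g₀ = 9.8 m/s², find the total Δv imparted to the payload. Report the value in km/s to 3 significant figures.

Ignition mass of stage 1 = 36,600+2,530 + 8,940+583 + 2,010 = 50,663 kg.
Stage 1: m₀ = 50,663 kg, m_f = 50,663 − 36,600 = 14,063 kg; Δv = 265×9.8×ln(3.603) = 2597.0×1.2816 ≈ 3328 m/s.
Stage 2: m₀ = 11,533 kg, m_f = 11,533 − 8,940 = 2,593 kg; Δv = 459×9.8×ln(4.448) = 4498.2×1.4924 ≈ 6713 m/s.
Total Δv = 3328 + 6713 = 10041 m/s.

Δv ≈ 10.0 km/s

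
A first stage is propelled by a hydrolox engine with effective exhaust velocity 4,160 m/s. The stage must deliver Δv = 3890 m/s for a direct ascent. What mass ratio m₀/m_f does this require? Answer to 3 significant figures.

Using Δv = v_e ln(m₀/m_f): m₀/m_f = exp(Δv / v_e) = exp(3890 / 4160.0) = exp(0.9351) = 2.5475.

mass ratio ≈ 2.55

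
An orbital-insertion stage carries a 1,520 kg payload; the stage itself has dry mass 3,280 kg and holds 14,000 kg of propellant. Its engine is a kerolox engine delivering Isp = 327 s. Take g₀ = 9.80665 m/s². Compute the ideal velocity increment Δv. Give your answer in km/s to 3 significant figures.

v_e = Isp · g₀ = 327 × 9.80665 = 3206.8 m/s.
m₀ = payload + dry + propellant = 1,520 + 3,280 + 14,000 = 18,800 kg.
m_f = payload + dry = 1,520 + 3,280 = 4,800 kg.
Δv = v_e · ln(m₀/m_f) = 3206.8 × ln(3.917) = 3206.8 × 1.3652 ≈ 4378.0 m/s.

Δv ≈ 4.38 km/s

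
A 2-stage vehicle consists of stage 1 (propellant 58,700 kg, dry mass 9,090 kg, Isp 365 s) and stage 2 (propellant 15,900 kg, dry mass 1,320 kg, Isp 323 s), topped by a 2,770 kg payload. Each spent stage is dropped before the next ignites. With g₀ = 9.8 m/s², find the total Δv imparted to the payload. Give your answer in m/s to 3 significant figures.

Δv ≈ 8970 m/s

Ignition mass of stage 1 = 58,700+9,090 + 15,900+1,320 + 2,770 = 87,780 kg.
Stage 1: m₀ = 87,780 kg, m_f = 87,780 − 58,700 = 29,080 kg; Δv = 365×9.8×ln(3.019) = 3577.0×1.1048 ≈ 3952 m/s.
Stage 2: m₀ = 19,990 kg, m_f = 19,990 − 15,900 = 4,090 kg; Δv = 323×9.8×ln(4.888) = 3165.4×1.5867 ≈ 5022 m/s.
Total Δv = 3952 + 5022 = 8974 m/s.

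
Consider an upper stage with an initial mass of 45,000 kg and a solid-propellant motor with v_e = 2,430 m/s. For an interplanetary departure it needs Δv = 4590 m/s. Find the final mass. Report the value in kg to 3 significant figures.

m₀/m_f = exp(Δv / v_e) = exp(4590 / 2430.0) = exp(1.8889) = 6.6120.
m_f = m₀ / 6.6120 = 45,000 / 6.6120 = 6,805.81 kg.

final mass ≈ 6810 kg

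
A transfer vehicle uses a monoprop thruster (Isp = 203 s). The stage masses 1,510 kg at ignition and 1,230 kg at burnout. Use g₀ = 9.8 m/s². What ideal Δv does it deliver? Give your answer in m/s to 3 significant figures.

v_e = Isp · g₀ = 203 × 9.8 = 1989.4 m/s.
Δv = v_e · ln(m₀/m_f) = 1989.4 × ln(1.228) = 1989.4 × 0.2051 ≈ 408.0 m/s.

Δv ≈ 408 m/s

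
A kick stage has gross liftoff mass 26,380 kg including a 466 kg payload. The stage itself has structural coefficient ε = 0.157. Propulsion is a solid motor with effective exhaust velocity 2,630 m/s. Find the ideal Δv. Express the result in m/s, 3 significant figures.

Stage wet mass = m₀ − payload = 26,380 − 466 = 25,914 kg.
Stage dry mass = ε × stage wet mass = 0.157 × 25,914 = 4,068.5 kg.
Burnout mass m_f = stage dry + payload = 4,068.5 + 466 = 4,534.5 kg.
By the Tsiolkovsky rocket equation, Δv = v_e · ln(26,380/4,534.5) = 2630.0 × ln(5.818) = 2630.0 × 1.7609 ≈ 4631 m/s.

Δv ≈ 4630 m/s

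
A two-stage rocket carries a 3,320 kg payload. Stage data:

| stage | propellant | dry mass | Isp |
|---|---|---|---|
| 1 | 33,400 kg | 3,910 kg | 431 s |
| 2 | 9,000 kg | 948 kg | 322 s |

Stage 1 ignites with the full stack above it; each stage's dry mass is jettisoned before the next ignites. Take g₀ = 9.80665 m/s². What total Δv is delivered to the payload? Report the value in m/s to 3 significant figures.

Ignition mass of stage 1 = 33,400+3,910 + 9,000+948 + 3,320 = 50,578 kg.
Stage 1: m₀ = 50,578 kg, m_f = 50,578 − 33,400 = 17,178 kg; Δv = 431×9.80665×ln(2.944) = 4226.7×1.0799 ≈ 4564 m/s.
Stage 2: m₀ = 13,268 kg, m_f = 13,268 − 9,000 = 4,268 kg; Δv = 322×9.80665×ln(3.109) = 3157.7×1.1342 ≈ 3582 m/s.
Total Δv = 4564 + 3582 = 8146 m/s.

Δv ≈ 8150 m/s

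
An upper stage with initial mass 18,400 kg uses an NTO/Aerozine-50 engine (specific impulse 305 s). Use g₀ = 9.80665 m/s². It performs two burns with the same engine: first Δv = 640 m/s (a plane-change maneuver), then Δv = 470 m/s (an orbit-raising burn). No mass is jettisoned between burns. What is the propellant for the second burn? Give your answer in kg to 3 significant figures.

v_e = Isp · g₀ = 305 × 9.80665 = 2991.0 m/s.
After the first burn: m = 18400 × exp(−640/2991.0) = 18400 × 0.80737 = 14,855.6 kg.
After the second burn: m = 14,855.6 × exp(−470/2991.0) = 14,855.6 × 0.85459 = 12,695.4 kg.
Second-burn propellant = 14,855.6 − 12,695.4 = 2,160.2 kg.

propellant for the second burn ≈ 2160 kg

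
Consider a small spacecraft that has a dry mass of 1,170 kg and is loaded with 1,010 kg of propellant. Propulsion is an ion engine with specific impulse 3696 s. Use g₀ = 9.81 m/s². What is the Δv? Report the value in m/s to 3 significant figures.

v_e = Isp · g₀ = 3696 × 9.81 = 36257.8 m/s.
m₀ = m_dry + m_prop = 1,170 + 1,010 = 2,180 kg.
Δv = v_e · ln(m₀/m_f) = 36257.8 × ln(1.863) = 36257.8 × 0.6223 ≈ 22564.0 m/s.

Δv ≈ 22600 m/s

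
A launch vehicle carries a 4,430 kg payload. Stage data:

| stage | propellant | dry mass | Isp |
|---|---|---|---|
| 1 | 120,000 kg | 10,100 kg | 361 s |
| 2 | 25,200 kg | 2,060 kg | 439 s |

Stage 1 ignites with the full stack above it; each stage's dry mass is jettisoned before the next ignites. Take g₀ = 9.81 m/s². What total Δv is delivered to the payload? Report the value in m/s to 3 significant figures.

Δv ≈ 11600 m/s

Ignition mass of stage 1 = 120,000+10,100 + 25,200+2,060 + 4,430 = 161,790 kg.
Stage 1: m₀ = 161,790 kg, m_f = 161,790 − 120,000 = 41,790 kg; Δv = 361×9.81×ln(3.872) = 3541.4×1.3536 ≈ 4794 m/s.
Stage 2: m₀ = 31,690 kg, m_f = 31,690 − 25,200 = 6,490 kg; Δv = 439×9.81×ln(4.883) = 4306.6×1.5857 ≈ 6829 m/s.
Total Δv = 4794 + 6829 = 11623 m/s.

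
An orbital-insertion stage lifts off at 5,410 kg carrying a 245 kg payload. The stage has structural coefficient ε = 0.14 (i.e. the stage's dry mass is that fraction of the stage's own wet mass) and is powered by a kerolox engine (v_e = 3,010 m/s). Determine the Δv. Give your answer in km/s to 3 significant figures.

Stage wet mass = m₀ − payload = 5,410 − 245 = 5,165 kg.
Stage dry mass = ε × stage wet mass = 0.14 × 5,165 = 723.1 kg.
Burnout mass m_f = stage dry + payload = 723.1 + 245 = 968.1 kg.
Using Δv = v_e ln(m₀/m_f): Δv = v_e · ln(5,410/968.1) = 3010.0 × ln(5.588) = 3010.0 × 1.7207 ≈ 5179 m/s.

Δv ≈ 5.18 km/s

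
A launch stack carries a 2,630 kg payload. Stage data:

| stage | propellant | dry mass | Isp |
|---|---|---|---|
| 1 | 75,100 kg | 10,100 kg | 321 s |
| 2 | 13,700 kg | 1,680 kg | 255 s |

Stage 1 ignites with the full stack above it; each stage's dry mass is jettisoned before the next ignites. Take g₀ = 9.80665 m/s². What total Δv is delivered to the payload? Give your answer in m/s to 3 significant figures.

Ignition mass of stage 1 = 75,100+10,100 + 13,700+1,680 + 2,630 = 103,210 kg.
Stage 1: m₀ = 103,210 kg, m_f = 103,210 − 75,100 = 28,110 kg; Δv = 321×9.80665×ln(3.672) = 3147.9×1.3006 ≈ 4094 m/s.
Stage 2: m₀ = 18,010 kg, m_f = 18,010 − 13,700 = 4,310 kg; Δv = 255×9.80665×ln(4.179) = 2500.7×1.4300 ≈ 3576 m/s.
Total Δv = 4094 + 3576 = 7670 m/s.

Δv ≈ 7670 m/s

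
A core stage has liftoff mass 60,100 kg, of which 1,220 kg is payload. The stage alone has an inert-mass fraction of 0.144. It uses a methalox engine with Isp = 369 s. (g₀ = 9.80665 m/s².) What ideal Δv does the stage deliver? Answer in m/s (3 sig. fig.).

Stage wet mass = m₀ − payload = 60,100 − 1,220 = 58,880 kg.
Stage dry mass = ε × stage wet mass = 0.144 × 58,880 = 8,478.72 kg.
Burnout mass m_f = stage dry + payload = 8,478.72 + 1,220 = 9,698.72 kg.
v_e = Isp · g₀ = 369 × 9.80665 = 3618.7 m/s.
Δv = v_e · ln(60,100/9,698.72) = 3618.7 × ln(6.197) = 3618.7 × 1.8240 ≈ 6600 m/s.

Δv ≈ 6600 m/s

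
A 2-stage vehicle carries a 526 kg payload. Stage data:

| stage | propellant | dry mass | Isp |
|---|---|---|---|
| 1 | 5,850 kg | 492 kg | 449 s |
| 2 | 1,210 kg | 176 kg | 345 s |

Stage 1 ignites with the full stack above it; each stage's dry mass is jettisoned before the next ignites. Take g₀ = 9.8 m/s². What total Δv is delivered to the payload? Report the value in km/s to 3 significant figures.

Ignition mass of stage 1 = 5,850+492 + 1,210+176 + 526 = 8,254 kg.
Stage 1: m₀ = 8,254 kg, m_f = 8,254 − 5,850 = 2,404 kg; Δv = 449×9.8×ln(3.433) = 4400.2×1.2336 ≈ 5428 m/s.
Stage 2: m₀ = 1,912 kg, m_f = 1,912 − 1,210 = 702 kg; Δv = 345×9.8×ln(2.724) = 3381.0×1.0020 ≈ 3388 m/s.
Total Δv = 5428 + 3388 = 8816 m/s.

Δv ≈ 8.82 km/s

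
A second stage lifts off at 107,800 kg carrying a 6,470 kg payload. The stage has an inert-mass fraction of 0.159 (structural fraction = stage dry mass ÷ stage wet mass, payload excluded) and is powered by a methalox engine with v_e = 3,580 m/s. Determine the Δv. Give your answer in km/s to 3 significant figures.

Stage wet mass = m₀ − payload = 107,800 − 6,470 = 101,330 kg.
Stage dry mass = ε × stage wet mass = 0.159 × 101,330 = 16,111.5 kg.
Burnout mass m_f = stage dry + payload = 16,111.5 + 6,470 = 22,581.5 kg.
By the Tsiolkovsky rocket equation, Δv = v_e · ln(107,800/22,581.5) = 3580.0 × ln(4.774) = 3580.0 × 1.5631 ≈ 5596 m/s.

Δv ≈ 5.60 km/s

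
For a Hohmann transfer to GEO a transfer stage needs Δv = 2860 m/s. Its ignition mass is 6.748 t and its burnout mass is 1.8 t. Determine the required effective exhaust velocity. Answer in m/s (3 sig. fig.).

v_e ≈ 2160 m/s

ln(m₀/m_f) = ln(6748/1800) = ln(3.749) = 1.3215.
v_e = Δv / ln(m₀/m_f) = 2860 / 1.3215 = 2164.3 m/s.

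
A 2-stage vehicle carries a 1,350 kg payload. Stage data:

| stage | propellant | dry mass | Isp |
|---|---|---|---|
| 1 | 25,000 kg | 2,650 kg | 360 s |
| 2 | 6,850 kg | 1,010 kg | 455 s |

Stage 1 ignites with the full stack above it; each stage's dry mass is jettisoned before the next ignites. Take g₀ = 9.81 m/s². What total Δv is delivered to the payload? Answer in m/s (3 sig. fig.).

Ignition mass of stage 1 = 25,000+2,650 + 6,850+1,010 + 1,350 = 36,860 kg.
Stage 1: m₀ = 36,860 kg, m_f = 36,860 − 25,000 = 11,860 kg; Δv = 360×9.81×ln(3.108) = 3531.6×1.1340 ≈ 4005 m/s.
Stage 2: m₀ = 9,210 kg, m_f = 9,210 − 6,850 = 2,360 kg; Δv = 455×9.81×ln(3.903) = 4463.6×1.3616 ≈ 6078 m/s.
Total Δv = 4005 + 6078 = 10083 m/s.

Δv ≈ 10100 m/s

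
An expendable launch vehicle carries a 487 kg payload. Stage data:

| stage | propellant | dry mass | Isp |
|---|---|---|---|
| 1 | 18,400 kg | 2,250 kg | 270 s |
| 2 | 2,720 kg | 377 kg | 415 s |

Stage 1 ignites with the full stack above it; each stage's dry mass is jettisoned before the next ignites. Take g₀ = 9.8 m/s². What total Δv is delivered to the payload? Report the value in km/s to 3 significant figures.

Ignition mass of stage 1 = 18,400+2,250 + 2,720+377 + 487 = 24,234 kg.
Stage 1: m₀ = 24,234 kg, m_f = 24,234 − 18,400 = 5,834 kg; Δv = 270×9.8×ln(4.154) = 2646.0×1.4241 ≈ 3768 m/s.
Stage 2: m₀ = 3,584 kg, m_f = 3,584 − 2,720 = 864 kg; Δv = 415×9.8×ln(4.148) = 4067.0×1.4227 ≈ 5786 m/s.
Total Δv = 3768 + 5786 = 9554 m/s.

Δv ≈ 9.55 km/s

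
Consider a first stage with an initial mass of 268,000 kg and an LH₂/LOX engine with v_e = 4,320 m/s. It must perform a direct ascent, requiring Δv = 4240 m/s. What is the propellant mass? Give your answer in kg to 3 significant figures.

Rocket equation: m₀/m_f = exp(Δv / v_e) = exp(4240 / 4320.0) = exp(0.9815) = 2.6684.
m_f = 268,000 / 2.6684 = 100,435 kg, so propellant = m₀ − m_f = 268,000 − 100,435 = 167,565 kg.

propellant mass ≈ 168000 kg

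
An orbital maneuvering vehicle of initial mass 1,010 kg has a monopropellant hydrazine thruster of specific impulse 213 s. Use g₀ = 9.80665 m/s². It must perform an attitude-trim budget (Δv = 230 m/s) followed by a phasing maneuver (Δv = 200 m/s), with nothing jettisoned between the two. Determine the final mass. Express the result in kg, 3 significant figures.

v_e = Isp · g₀ = 213 × 9.80665 = 2088.8 m/s.
After the first burn: m = 1010 × exp(−230/2088.8) = 1010 × 0.89574 = 904.697 kg.
After the second burn: m = 904.697 × exp(−200/2088.8) = 904.697 × 0.90869 = 822.089 kg.

final mass ≈ 822 kg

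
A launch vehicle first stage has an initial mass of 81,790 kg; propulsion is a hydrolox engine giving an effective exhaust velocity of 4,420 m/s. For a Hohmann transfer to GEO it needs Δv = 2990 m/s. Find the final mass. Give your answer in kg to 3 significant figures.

final mass ≈ 41600 kg

Using Δv = v_e ln(m₀/m_f): m₀/m_f = exp(Δv / v_e) = exp(2990 / 4420.0) = exp(0.6765) = 1.9669.
m_f = m₀ / 1.9669 = 81,790 / 1.9669 = 41,583.2 kg.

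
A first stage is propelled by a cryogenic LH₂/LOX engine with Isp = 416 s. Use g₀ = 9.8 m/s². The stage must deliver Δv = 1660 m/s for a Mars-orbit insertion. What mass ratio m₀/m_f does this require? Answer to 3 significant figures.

v_e = Isp · g₀ = 416 × 9.8 = 4076.8 m/s.
m₀/m_f = exp(Δv / v_e) = exp(1660 / 4076.8) = exp(0.4072) = 1.5026.

mass ratio ≈ 1.50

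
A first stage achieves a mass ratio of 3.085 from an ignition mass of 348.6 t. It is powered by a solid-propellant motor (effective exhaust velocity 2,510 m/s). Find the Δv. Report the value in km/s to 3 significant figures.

Δv = v_e · ln(3.085) = 2510.0 × 1.1266 ≈ 2827.6 m/s.

Δv ≈ 2.83 km/s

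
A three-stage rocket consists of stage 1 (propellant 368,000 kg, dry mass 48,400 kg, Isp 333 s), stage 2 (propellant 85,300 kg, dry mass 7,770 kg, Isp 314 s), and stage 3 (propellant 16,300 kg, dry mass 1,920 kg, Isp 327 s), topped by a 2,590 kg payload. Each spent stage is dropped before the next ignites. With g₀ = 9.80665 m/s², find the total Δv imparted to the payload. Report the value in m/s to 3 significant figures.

Δv ≈ 13000 m/s

Ignition mass of stage 1 = 368,000+48,400 + 85,300+7,770 + 16,300+1,920 + 2,590 = 530,280 kg.
Stage 1: m₀ = 530,280 kg, m_f = 530,280 − 368,000 = 162,280 kg; Δv = 333×9.80665×ln(3.268) = 3265.6×1.1841 ≈ 3867 m/s.
Stage 2: m₀ = 113,880 kg, m_f = 113,880 − 85,300 = 28,580 kg; Δv = 314×9.80665×ln(3.985) = 3079.3×1.3824 ≈ 4257 m/s.
Stage 3: m₀ = 20,810 kg, m_f = 20,810 − 16,300 = 4,510 kg; Δv = 327×9.80665×ln(4.614) = 3206.8×1.5291 ≈ 4904 m/s.
Total Δv = 3867 + 4257 + 4904 = 13028 m/s.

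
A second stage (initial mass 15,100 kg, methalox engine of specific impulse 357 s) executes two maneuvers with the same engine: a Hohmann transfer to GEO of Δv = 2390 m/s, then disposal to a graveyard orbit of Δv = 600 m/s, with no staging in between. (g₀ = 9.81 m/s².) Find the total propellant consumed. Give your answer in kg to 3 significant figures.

v_e = Isp · g₀ = 357 × 9.81 = 3502.2 m/s.
After the first burn: m = 15100 × exp(−2390/3502.2) = 15100 × 0.50539 = 7,631.39 kg.
After the second burn: m = 7,631.39 × exp(−600/3502.2) = 7,631.39 × 0.84255 = 6,429.83 kg.
Total propellant = m₀ − m_final = 15100 − 6,429.83 = 8,670.17 kg.

total propellant consumed ≈ 8670 kg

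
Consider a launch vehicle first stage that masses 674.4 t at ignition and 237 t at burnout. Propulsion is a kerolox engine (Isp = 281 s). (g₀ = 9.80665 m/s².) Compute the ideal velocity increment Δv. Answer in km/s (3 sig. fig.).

Δv ≈ 2.88 km/s

v_e = Isp · g₀ = 281 × 9.80665 = 2755.7 m/s.
Using Δv = v_e ln(m₀/m_f): Δv = v_e · ln(m₀/m_f) = 2755.7 × ln(2.846) = 2755.7 × 1.0458 ≈ 2881.8 m/s.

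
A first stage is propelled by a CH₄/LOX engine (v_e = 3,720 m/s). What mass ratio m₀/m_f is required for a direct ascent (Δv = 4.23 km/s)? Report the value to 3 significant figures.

mass ratio ≈ 3.12

From the ideal rocket equation, m₀/m_f = exp(Δv / v_e) = exp(4230 / 3720.0) = exp(1.1371) = 3.1177.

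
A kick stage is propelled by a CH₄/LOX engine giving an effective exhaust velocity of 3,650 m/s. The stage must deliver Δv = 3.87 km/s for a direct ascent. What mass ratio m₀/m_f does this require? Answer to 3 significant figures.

m₀/m_f = exp(Δv / v_e) = exp(3870 / 3650.0) = exp(1.0603) = 2.8872.

mass ratio ≈ 2.89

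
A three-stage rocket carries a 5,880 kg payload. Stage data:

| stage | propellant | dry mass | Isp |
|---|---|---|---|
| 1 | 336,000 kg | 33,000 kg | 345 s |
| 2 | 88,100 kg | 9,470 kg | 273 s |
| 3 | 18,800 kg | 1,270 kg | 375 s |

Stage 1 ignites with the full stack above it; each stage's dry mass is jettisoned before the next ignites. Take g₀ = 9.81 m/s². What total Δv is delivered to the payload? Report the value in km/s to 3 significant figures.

Δv ≈ 12.0 km/s

Ignition mass of stage 1 = 336,000+33,000 + 88,100+9,470 + 18,800+1,270 + 5,880 = 492,520 kg.
Stage 1: m₀ = 492,520 kg, m_f = 492,520 − 336,000 = 156,520 kg; Δv = 345×9.81×ln(3.147) = 3384.5×1.1464 ≈ 3880 m/s.
Stage 2: m₀ = 123,520 kg, m_f = 123,520 − 88,100 = 35,420 kg; Δv = 273×9.81×ln(3.487) = 2678.1×1.2491 ≈ 3345 m/s.
Stage 3: m₀ = 25,950 kg, m_f = 25,950 − 18,800 = 7,150 kg; Δv = 375×9.81×ln(3.629) = 3678.8×1.2891 ≈ 4742 m/s.
Total Δv = 3880 + 3345 + 4742 = 11967 m/s.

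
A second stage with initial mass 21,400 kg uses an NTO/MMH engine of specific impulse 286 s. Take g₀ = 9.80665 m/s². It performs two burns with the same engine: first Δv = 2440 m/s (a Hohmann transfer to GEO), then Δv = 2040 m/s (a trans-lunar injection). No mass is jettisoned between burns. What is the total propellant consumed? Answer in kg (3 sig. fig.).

v_e = Isp · g₀ = 286 × 9.80665 = 2804.7 m/s.
After the first burn: m = 21400 × exp(−2440/2804.7) = 21400 × 0.41897 = 8,965.96 kg.
After the second burn: m = 8,965.96 × exp(−2040/2804.7) = 8,965.96 × 0.48319 = 4,332.26 kg.
Total propellant = m₀ − m_final = 21400 − 4,332.26 = 17,067.74 kg.

total propellant consumed ≈ 17100 kg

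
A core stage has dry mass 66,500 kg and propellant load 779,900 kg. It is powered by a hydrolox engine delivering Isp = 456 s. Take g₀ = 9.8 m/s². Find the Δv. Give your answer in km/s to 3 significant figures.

Δv ≈ 11.4 km/s

v_e = Isp · g₀ = 456 × 9.8 = 4468.8 m/s.
m₀ = m_dry + m_prop = 66,500 + 779,900 = 846,400 kg.
Using Δv = v_e ln(m₀/m_f): Δv = v_e · ln(m₀/m_f) = 4468.8 × ln(12.73) = 4468.8 × 2.5438 ≈ 11367.7 m/s.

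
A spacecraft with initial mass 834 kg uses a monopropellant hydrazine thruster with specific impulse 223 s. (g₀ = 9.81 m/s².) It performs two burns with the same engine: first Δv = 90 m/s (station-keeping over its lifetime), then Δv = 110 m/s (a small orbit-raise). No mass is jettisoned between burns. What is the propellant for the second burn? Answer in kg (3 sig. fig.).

propellant for the second burn ≈ 39.3 kg

v_e = Isp · g₀ = 223 × 9.81 = 2187.6 m/s.
After the first burn: m = 834 × exp(−90/2187.6) = 834 × 0.95969 = 800.381 kg.
After the second burn: m = 800.381 × exp(−110/2187.6) = 800.381 × 0.95096 = 761.13 kg.
Second-burn propellant = 800.381 − 761.13 = 39.251 kg.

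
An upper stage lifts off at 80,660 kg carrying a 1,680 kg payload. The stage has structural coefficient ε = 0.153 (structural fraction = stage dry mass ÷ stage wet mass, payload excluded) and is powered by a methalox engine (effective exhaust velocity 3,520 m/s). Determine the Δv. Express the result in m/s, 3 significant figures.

Stage wet mass = m₀ − payload = 80,660 − 1,680 = 78,980 kg.
Stage dry mass = ε × stage wet mass = 0.153 × 78,980 = 12,083.9 kg.
Burnout mass m_f = stage dry + payload = 12,083.9 + 1,680 = 13,763.9 kg.
Δv = v_e · ln(80,660/13,763.9) = 3520.0 × ln(5.86) = 3520.0 × 1.7682 ≈ 6224 m/s.

Δv ≈ 6220 m/s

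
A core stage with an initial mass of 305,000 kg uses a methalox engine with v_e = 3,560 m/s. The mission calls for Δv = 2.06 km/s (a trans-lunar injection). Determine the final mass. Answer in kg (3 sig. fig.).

By the Tsiolkovsky rocket equation, m₀/m_f = exp(Δv / v_e) = exp(2060 / 3560.0) = exp(0.5787) = 1.7836.
m_f = m₀ / 1.7836 = 305,000 / 1.7836 = 171,002 kg.

final mass ≈ 171000 kg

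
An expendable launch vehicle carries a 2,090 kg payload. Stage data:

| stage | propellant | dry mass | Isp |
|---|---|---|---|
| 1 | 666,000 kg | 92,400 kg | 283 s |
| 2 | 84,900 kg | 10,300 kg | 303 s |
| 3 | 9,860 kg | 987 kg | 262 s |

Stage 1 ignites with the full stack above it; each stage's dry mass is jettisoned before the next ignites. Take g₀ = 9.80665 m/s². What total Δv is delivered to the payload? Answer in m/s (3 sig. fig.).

Δv ≈ 12300 m/s

Ignition mass of stage 1 = 666,000+92,400 + 84,900+10,300 + 9,860+987 + 2,090 = 866,537 kg.
Stage 1: m₀ = 866,537 kg, m_f = 866,537 − 666,000 = 200,537 kg; Δv = 283×9.80665×ln(4.321) = 2775.3×1.4635 ≈ 4062 m/s.
Stage 2: m₀ = 108,137 kg, m_f = 108,137 − 84,900 = 23,237 kg; Δv = 303×9.80665×ln(4.654) = 2971.4×1.5377 ≈ 4569 m/s.
Stage 3: m₀ = 12,937 kg, m_f = 12,937 − 9,860 = 3,077 kg; Δv = 262×9.80665×ln(4.204) = 2569.3×1.4361 ≈ 3690 m/s.
Total Δv = 4062 + 4569 + 3690 = 12321 m/s.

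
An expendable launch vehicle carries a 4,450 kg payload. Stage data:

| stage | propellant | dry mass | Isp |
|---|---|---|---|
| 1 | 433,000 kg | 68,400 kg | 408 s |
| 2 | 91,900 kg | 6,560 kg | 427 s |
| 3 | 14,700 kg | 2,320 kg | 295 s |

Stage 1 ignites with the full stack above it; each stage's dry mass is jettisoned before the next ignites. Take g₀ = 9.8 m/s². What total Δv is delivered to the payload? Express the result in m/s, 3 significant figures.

Ignition mass of stage 1 = 433,000+68,400 + 91,900+6,560 + 14,700+2,320 + 4,450 = 621,330 kg.
Stage 1: m₀ = 621,330 kg, m_f = 621,330 − 433,000 = 188,330 kg; Δv = 408×9.8×ln(3.299) = 3998.4×1.1937 ≈ 4773 m/s.
Stage 2: m₀ = 119,930 kg, m_f = 119,930 − 91,900 = 28,030 kg; Δv = 427×9.8×ln(4.279) = 4184.6×1.4536 ≈ 6083 m/s.
Stage 3: m₀ = 21,470 kg, m_f = 21,470 − 14,700 = 6,770 kg; Δv = 295×9.8×ln(3.171) = 2891.0×1.1542 ≈ 3337 m/s.
Total Δv = 4773 + 6083 + 3337 = 14193 m/s.

Δv ≈ 14200 m/s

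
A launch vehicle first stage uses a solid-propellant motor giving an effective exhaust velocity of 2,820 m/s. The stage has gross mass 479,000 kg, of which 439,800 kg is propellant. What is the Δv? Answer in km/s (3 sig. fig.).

Δv ≈ 7.06 km/s

m_f = m₀ − m_prop = 479,000 − 439,800 = 39,200 kg.
Δv = v_e · ln(m₀/m_f) = 2820.0 × ln(12.22) = 2820.0 × 2.5030 ≈ 7058.5 m/s.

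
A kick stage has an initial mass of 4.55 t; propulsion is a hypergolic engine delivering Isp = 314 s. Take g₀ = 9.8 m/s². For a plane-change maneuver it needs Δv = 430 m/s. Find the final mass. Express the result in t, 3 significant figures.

v_e = Isp · g₀ = 314 × 9.8 = 3077.2 m/s.
By the Tsiolkovsky rocket equation, m₀/m_f = exp(Δv / v_e) = exp(430 / 3077.2) = exp(0.1397) = 1.1500.
m_f = m₀ / 1.1500 = 4.55 / 1.1500 = 3.95652 t.

final mass ≈ 3.96 t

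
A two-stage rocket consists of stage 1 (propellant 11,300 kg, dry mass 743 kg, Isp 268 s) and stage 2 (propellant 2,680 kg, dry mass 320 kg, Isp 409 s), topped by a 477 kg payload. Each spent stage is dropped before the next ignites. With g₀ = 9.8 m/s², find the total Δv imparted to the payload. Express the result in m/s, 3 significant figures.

Δv ≈ 9320 m/s

Ignition mass of stage 1 = 11,300+743 + 2,680+320 + 477 = 15,520 kg.
Stage 1: m₀ = 15,520 kg, m_f = 15,520 − 11,300 = 4,220 kg; Δv = 268×9.8×ln(3.678) = 2626.4×1.3023 ≈ 3420 m/s.
Stage 2: m₀ = 3,477 kg, m_f = 3,477 − 2,680 = 797 kg; Δv = 409×9.8×ln(4.363) = 4008.2×1.4731 ≈ 5904 m/s.
Total Δv = 3420 + 5904 = 9324 m/s.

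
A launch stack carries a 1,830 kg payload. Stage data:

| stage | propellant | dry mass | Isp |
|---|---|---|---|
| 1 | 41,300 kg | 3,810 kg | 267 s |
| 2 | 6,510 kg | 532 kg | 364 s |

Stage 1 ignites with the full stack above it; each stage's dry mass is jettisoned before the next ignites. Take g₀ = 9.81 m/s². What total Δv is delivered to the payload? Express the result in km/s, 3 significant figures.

Ignition mass of stage 1 = 41,300+3,810 + 6,510+532 + 1,830 = 53,982 kg.
Stage 1: m₀ = 53,982 kg, m_f = 53,982 − 41,300 = 12,682 kg; Δv = 267×9.81×ln(4.257) = 2619.3×1.4485 ≈ 3794 m/s.
Stage 2: m₀ = 8,872 kg, m_f = 8,872 − 6,510 = 2,362 kg; Δv = 364×9.81×ln(3.756) = 3570.8×1.3234 ≈ 4726 m/s.
Total Δv = 3794 + 4726 = 8520 m/s.

Δv ≈ 8.52 km/s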